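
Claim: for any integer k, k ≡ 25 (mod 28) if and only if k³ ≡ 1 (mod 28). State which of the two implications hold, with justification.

Not equivalent: only (⇒) holds.

Converse. This fails: take k = 1. Then 1³ = 1 ≡ 1 (mod 28), yet 1 ≡ 1 (mod 28), not 25.

Forward direction. Suppose k ≡ 25 (mod 28). Write k = 28j + 25. Then (28j + 25)³ = 21952j³ + 58800j² + 52500j + 15625 = 28(784j³ + 2100j² + 1875j + 558) + 1, so k³ ≡ 1 (mod 28).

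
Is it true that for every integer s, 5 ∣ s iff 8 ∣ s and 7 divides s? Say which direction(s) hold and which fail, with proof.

(⇒) This fails: take s = 5. Certainly 5 ∣ 5, but 8 ∤ 5.

(⇐) This fails: take s = 56. Both 8 ∣ 56 and 7 ∣ 56, yet 56 is not a multiple of 5 (since 56 = 11·5 + 1), so 5 ∤ 56.

Neither direction holds.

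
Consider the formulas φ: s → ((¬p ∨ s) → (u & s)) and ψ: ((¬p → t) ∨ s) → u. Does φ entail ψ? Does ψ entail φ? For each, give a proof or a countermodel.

Not equivalent: only (⇐) holds.

[⇒] This fails. Under t = T, u = F, s = F, p = F, the left side is true but the right side is false.

[⇐] Assume the antecedent. If u is true, s → ((¬p ∨ s) → (u & s)) reduces to true regardless of the other variables. If u is false, the antecedent forces (t = F, u = F, s = F, p = F), and s → ((¬p ∨ s) → (u & s)) holds there. Either way s → ((¬p ∨ s) → (u & s)) holds.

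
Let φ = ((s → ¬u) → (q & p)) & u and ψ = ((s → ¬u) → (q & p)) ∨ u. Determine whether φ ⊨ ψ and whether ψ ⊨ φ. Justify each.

[⇒] Assume the antecedent. If u is true, ((s → ¬u) → (q & p)) ∨ u reduces to true regardless of the other variables. If u is false, the antecedent cannot hold. Either way ((s → ¬u) → (q & p)) ∨ u holds.

[⇐] This fails. Under q = T, p = T, s = F, u = F, the left side is false but the right side is true.

The forward direction holds; the converse fails.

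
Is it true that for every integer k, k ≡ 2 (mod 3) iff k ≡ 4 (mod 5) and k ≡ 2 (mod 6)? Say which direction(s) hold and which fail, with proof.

Forward direction. This fails: k = 2 gives 2 ≡ 2 (mod 3) but 2 ≡ 2 (mod 5), so the conjunction on the right does not hold.

Converse. If k ≡ 4 (mod 5) and k ≡ 2 (mod 6), then by the Chinese remainder theorem k ≡ 14 (mod 30). Since 14 ≡ 2 (mod 3) and 3 ∣ 30, we get k ≡ 2 (mod 3).

Not equivalent: only (⇐) holds.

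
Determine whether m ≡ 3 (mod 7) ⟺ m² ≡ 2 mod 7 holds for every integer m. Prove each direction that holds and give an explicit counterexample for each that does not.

The forward direction holds; the converse fails.

(⇒) Suppose m ≡ 3 (mod 7). Write m = 7j + 3. Then (7j + 3)² = 49j² + 42j + 9 = 7(7j² + 6j + 1) + 2, so m² ≡ 2 (mod 7).

(⇐) This fails: take m = 4. Then 4² = 16 ≡ 2 (mod 7), yet 4 ≡ 4 (mod 7), not 3.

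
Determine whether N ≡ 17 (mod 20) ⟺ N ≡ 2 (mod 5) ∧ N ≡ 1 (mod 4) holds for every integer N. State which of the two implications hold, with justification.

(⟹) Suppose N ≡ 17 (mod 20); write N = 20j + 17. Since 5 ∣ 20, reducing mod 5 gives N ≡ 17 ≡ 2 (mod 5); since 4 ∣ 20, reducing mod 4 gives N ≡ 17 ≡ 1 (mod 4).

(⟸) Conversely, if N ≡ 2 (mod 5) and N ≡ 1 (mod 4), then by the Chinese remainder theorem N ≡ 17 (mod 20). This is exactly N ≡ 17 (mod 20).

Both directions hold; the statement is true.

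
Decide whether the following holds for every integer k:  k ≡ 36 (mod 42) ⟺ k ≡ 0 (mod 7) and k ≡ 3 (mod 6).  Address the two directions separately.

Forward direction. This fails: k = 36 gives 36 ≡ 36 (mod 42) but 36 ≡ 1 (mod 7), so the conjunction on the right does not hold.

Converse. This fails: k = 21 satisfies both congruences on the right (21 ≡ 0 mod 7 and 21 ≡ 3 mod 6) yet 21 ≡ 21 (mod 42), not 36.

Neither implication holds.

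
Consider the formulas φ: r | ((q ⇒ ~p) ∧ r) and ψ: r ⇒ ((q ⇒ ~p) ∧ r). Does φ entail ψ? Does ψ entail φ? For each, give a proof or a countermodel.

[⇒] This fails. Under p = T, q = T, r = T, the left side is true but the right side is false.

[⇐] This fails. Under p = F, q = F, r = F, the left side is false but the right side is true.

Both directions fail.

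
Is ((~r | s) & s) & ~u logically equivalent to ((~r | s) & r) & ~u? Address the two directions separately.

Not equivalent: only (⇐) holds.

(⇒) This fails. Under u = F, s = T, r = F, the left side is true but the right side is false.

(⇐) Assume the antecedent. If u is true, the antecedent cannot hold. If u is false, the antecedent forces (u = F, s = T, r = T), and ((~r | s) & s) & ~u holds there. Either way ((~r | s) & s) & ~u holds.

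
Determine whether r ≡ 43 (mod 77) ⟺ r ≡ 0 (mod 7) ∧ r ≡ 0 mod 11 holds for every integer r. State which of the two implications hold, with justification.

Neither implication holds.

[⇒] This fails: r = 43 gives 43 ≡ 43 (mod 77) but 43 ≡ 1 (mod 7), so the conjunction on the right does not hold.

[⇐] This fails: r = 0 satisfies both congruences on the right (0 ≡ 0 mod 7 and 0 ≡ 0 mod 11) yet 0 ≡ 0 (mod 77), not 43.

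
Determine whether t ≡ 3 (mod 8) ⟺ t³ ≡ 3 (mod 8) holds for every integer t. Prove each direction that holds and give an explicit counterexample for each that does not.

(⟹) Suppose t ≡ 3 (mod 8). Write t = 8j + 3. Then (8j + 3)³ = 512j³ + 576j² + 216j + 27 = 8(64j³ + 72j² + 27j + 3) + 3, so t³ ≡ 3 (mod 8).

(⟸) For the converse, argue contrapositively. If t ≢ 3 (mod 8), then t is congruent to one of 0, 1, 2, 4, 5, 6, 7 modulo 8, and these give t³ ≡ 0, 1, 0, 0, 5, 0, 7 respectively — never 3.

The biconditional holds.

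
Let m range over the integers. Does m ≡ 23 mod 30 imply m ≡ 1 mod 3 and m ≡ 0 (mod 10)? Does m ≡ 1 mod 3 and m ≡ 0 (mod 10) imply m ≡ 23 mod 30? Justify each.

(⟹) This fails: m = 23 gives 23 ≡ 23 (mod 30) but 23 ≡ 2 (mod 3), so the conjunction on the right does not hold.

(⟸) This fails: m = 10 satisfies both congruences on the right (10 ≡ 1 mod 3 and 10 ≡ 0 mod 10) yet 10 ≡ 10 (mod 30), not 23.

Neither direction holds.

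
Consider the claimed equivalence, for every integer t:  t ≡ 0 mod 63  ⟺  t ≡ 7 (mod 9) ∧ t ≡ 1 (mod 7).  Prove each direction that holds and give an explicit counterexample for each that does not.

(⇒) This fails: t = 0 gives 0 ≡ 0 (mod 63) but 0 ≡ 0 (mod 9), so the conjunction on the right does not hold.

(⇐) This fails: t = 43 satisfies both congruences on the right (43 ≡ 7 mod 9 and 43 ≡ 1 mod 7) yet 43 ≡ 43 (mod 63), not 0.

Neither direction holds.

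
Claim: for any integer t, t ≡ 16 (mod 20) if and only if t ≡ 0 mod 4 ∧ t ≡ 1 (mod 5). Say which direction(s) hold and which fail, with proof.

Both directions hold.

Forward direction. Suppose t ≡ 16 (mod 20); write t = 20j + 16. Since 4 ∣ 20, reducing mod 4 gives t ≡ 16 ≡ 0 (mod 4); since 5 ∣ 20, reducing mod 5 gives t ≡ 16 ≡ 1 (mod 5).

Converse. If t ≡ 0 (mod 4) and t ≡ 1 (mod 5), then by the Chinese remainder theorem t ≡ 16 (mod 20). This is exactly t ≡ 16 (mod 20).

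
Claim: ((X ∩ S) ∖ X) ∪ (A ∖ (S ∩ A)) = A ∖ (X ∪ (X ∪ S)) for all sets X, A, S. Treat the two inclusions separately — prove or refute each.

The sets are not equal: only the reverse inclusion holds.

(⟸) Let x ∈ A ∖ (X ∪ (X ∪ S)). Then x ∈ A and x ∉ X, S, from which x ∈ ((X ∩ S) ∖ X) ∪ (A ∖ (S ∩ A)).

(⟹) This inclusion fails. Take X = {1}, A = {1}, S = ∅; then 1 ∈ ((X ∩ S) ∖ X) ∪ (A ∖ (S ∩ A)) but 1 ∉ A ∖ (X ∪ (X ∪ S)).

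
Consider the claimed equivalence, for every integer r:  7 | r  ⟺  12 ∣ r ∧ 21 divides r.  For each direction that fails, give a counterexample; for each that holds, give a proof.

Only the reverse direction holds.

(⟹) This fails: take r = 7. Certainly 7 ∣ 7, but 12 ∤ 7.

(⟸) Suppose 12 ∣ r and 21 ∣ r. Any common multiple of 12 and 21 is a multiple of their lcm; here lcm(12, 21) = 12·21/gcd(12, 21) = 252/3 = 84, so 84 ∣ r. Since 7 ∣ 84, it follows that 7 ∣ r.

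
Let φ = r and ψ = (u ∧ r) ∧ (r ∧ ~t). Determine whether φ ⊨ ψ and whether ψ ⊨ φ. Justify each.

The forward direction fails; the converse holds.

Forward direction. This fails. Under u = F, t = F, r = T, the left side is true but the right side is false.

Converse. Assume the antecedent. If u is true, the antecedent forces (u = T, t = F, r = T), and r holds there. If u is false, the antecedent cannot hold. Either way r holds.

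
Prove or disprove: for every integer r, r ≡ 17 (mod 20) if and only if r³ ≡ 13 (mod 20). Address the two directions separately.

The biconditional holds.

(←) Suppose r³ ≡ 13 (mod 20). The only residue r in {0, …, 19} with r³ ≡ 13 (mod 20) is r = 17, so r ≡ 17 (mod 20).

(→) Suppose r ≡ 17 (mod 20). Write r = 20j + 17. Then (20j + 17)³ = 8000j³ + 20400j² + 17340j + 4913 = 20(400j³ + 1020j² + 867j + 245) + 13, so r³ ≡ 13 (mod 20).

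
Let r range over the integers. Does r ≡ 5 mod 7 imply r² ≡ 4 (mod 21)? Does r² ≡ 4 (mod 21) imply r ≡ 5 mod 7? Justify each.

(⇒) fails and (⇐) fails.

(→) This fails: take r = 12. Then 12 ≡ 5 (mod 7), but 12² = 144 ≡ 18 (mod 21), not 4.

(←) This fails: take r = 2. Then 2² = 4 ≡ 4 (mod 21), yet 2 ≡ 2 (mod 7), not 5.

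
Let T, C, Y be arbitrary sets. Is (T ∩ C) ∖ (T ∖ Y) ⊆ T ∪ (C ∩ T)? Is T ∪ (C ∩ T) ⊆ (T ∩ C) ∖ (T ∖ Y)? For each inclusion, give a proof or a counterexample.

Forward inclusion. Let x ∈ (T ∩ C) ∖ (T ∖ Y). Then x ∈ T ∩ C ∩ Y, from which x ∈ T ∪ (C ∩ T).

Reverse inclusion. This inclusion fails. Take T = {1}, C = ∅, Y = ∅; then 1 ∈ T ∪ (C ∩ T) but 1 ∉ (T ∩ C) ∖ (T ∖ Y).

(⊆) holds; (⊇) fails.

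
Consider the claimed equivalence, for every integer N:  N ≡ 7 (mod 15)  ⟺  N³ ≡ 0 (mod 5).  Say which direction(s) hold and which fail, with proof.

Neither implication holds.

(⇒) This fails: take N = 7. Then 7 ≡ 7 (mod 15), but 7³ = 343 ≡ 3 (mod 5), not 0.

(⇐) This fails: take N = 0. Then 0³ = 0 ≡ 0 (mod 5), yet 0 ≡ 0 (mod 15), not 7.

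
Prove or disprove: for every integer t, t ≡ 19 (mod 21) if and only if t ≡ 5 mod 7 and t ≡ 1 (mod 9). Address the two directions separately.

(⇒) fails; (⇐) holds.

Forward direction. This fails: t = 40 gives 40 ≡ 19 (mod 21) but 40 ≡ 4 (mod 9), so the conjunction on the right does not hold.

Converse. If t ≡ 5 (mod 7) and t ≡ 1 (mod 9), then by the Chinese remainder theorem t ≡ 19 (mod 63). Since 19 ≡ 19 (mod 21) and 21 ∣ 63, we get t ≡ 19 (mod 21).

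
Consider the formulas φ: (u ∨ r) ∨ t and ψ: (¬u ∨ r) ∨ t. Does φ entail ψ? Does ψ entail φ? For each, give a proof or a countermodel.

(→) This fails. Under r = F, u = T, t = F, the left side is true but the right side is false.

(←) This fails. Under r = F, u = F, t = F, the left side is false but the right side is true.

Both directions fail.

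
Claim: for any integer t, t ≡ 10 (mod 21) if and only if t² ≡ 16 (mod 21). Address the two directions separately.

(⟹) Suppose t ≡ 10 (mod 21). Write t = 21j + 10. Then (21j + 10)² = 441j² + 420j + 100 = 21(21j² + 20j + 4) + 16, so t² ≡ 16 (mod 21).

(⟸) This fails: take t = 4. Then 4² = 16 ≡ 16 (mod 21), yet 4 ≡ 4 (mod 21), not 10.

Only the forward direction holds.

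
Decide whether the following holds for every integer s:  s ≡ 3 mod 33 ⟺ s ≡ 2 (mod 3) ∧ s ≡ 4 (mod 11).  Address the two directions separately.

(⇒) fails and (⇐) fails.

(⇒) This fails: s = 3 gives 3 ≡ 3 (mod 33) but 3 ≡ 0 (mod 3), so the conjunction on the right does not hold.

(⇐) This fails: s = 26 satisfies both congruences on the right (26 ≡ 2 mod 3 and 26 ≡ 4 mod 11) yet 26 ≡ 26 (mod 33), not 3.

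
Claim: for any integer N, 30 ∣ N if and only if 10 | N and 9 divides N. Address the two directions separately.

[⇒] This fails: take N = 30. Certainly 30 ∣ 30, but 9 ∤ 30.

[⇐] Suppose 10 ∣ N and 9 ∣ N. Any common multiple of 10 and 9 is a multiple of their lcm; here gcd(10, 9) = 1, so lcm(10, 9) = 10·9 = 90, so 90 ∣ N. Since 30 ∣ 90, it follows that 30 ∣ N.

(⇒) fails; (⇐) holds.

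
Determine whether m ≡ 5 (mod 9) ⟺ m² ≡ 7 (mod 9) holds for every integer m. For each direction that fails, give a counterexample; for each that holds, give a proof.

(⇒) Suppose m ≡ 5 (mod 9). Write m = 9j + 5. Then (9j + 5)² = 81j² + 90j + 25 = 9(9j² + 10j + 2) + 7, so m² ≡ 7 (mod 9).

(⇐) This fails: take m = 4. Then 4² = 16 ≡ 7 (mod 9), yet 4 ≡ 4 (mod 9), not 5.

The forward direction holds; the converse fails.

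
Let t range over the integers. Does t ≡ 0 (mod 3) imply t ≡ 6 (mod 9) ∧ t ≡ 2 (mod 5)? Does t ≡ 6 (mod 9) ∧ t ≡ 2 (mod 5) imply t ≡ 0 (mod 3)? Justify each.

Only the reverse direction holds.

Forward direction. This fails: t = 0 gives 0 ≡ 0 (mod 3) but 0 ≡ 0 (mod 9), so the conjunction on the right does not hold.

Converse. If t ≡ 6 (mod 9) and t ≡ 2 (mod 5), then by the Chinese remainder theorem t ≡ 42 (mod 45). Since 42 ≡ 0 (mod 3) and 3 ∣ 45, we get t ≡ 0 (mod 3).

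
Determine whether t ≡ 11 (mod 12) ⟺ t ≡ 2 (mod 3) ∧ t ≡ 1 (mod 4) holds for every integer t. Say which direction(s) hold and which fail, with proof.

Forward direction. This fails: t = 11 gives 11 ≡ 11 (mod 12) but 11 ≡ 3 (mod 4), so the conjunction on the right does not hold.

Converse. This fails: t = 5 satisfies both congruences on the right (5 ≡ 2 mod 3 and 5 ≡ 1 mod 4) yet 5 ≡ 5 (mod 12), not 11.

Both directions fail.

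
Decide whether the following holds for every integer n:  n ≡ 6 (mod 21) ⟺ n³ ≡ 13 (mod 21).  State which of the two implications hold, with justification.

Neither implication holds.

(⇒) This fails: take n = 6. Then 6 ≡ 6 (mod 21), but 6³ = 216 ≡ 6 (mod 21), not 13.

(⇐) This fails: take n = 10. Then 10³ = 1000 ≡ 13 (mod 21), yet 10 ≡ 10 (mod 21), not 6.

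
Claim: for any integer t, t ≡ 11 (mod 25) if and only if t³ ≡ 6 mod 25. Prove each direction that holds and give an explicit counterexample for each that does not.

Forward direction. Suppose t ≡ 11 (mod 25). Write t = 25j + 11. Then (25j + 11)³ = 15625j³ + 20625j² + 9075j + 1331 = 25(625j³ + 825j² + 363j + 53) + 6, so t³ ≡ 6 (mod 25).

Converse. Suppose t³ ≡ 6 (mod 25). The only residue r in {0, …, 24} with r³ ≡ 6 (mod 25) is r = 11, so t ≡ 11 (mod 25).

The biconditional holds.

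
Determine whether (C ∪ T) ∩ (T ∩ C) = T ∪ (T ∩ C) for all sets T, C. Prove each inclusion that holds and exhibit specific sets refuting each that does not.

(⊆) Let x ∈ (C ∪ T) ∩ (T ∩ C). Then x ∈ T ∩ C, from which x ∈ T ∪ (T ∩ C).

(⊇) This inclusion fails. Take T = {1}, C = ∅; then 1 ∈ T ∪ (T ∩ C) but 1 ∉ (C ∪ T) ∩ (T ∩ C).

Only the forward inclusion holds.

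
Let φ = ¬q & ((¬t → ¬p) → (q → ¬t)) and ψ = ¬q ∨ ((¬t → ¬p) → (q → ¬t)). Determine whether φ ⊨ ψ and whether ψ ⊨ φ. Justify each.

(→) Assume the antecedent. If q is true, the antecedent cannot hold. If q is false, ¬q ∨ ((¬t → ¬p) → (q → ¬t)) reduces to true regardless of the other variables. Either way ¬q ∨ ((¬t → ¬p) → (q → ¬t)) holds.

(←) This fails. Under q = T, t = F, p = F, the left side is false but the right side is true.

Only the forward direction holds.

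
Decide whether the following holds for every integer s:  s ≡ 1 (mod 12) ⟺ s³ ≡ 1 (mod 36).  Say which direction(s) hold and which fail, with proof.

The biconditional holds.

[⇒] Suppose s ≡ 1 (mod 12). Working modulo 36, s ∈ {1, 13, 25}; for each such r, r³ ≡ 1 (mod 36).

[⇐] Conversely, the residues r modulo 36 with r³ ≡ 1 (mod 36) are exactly {1, 13, 25}, and each is ≡ 1 (mod 12).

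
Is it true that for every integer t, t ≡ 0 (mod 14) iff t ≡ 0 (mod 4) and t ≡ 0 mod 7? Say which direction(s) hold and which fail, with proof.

(⇒) This fails: t = 14 gives 14 ≡ 0 (mod 14) but 14 ≡ 2 (mod 4), so the conjunction on the right does not hold.

(⇐) Conversely, if t ≡ 0 (mod 4) and t ≡ 0 (mod 7), then by the Chinese remainder theorem t ≡ 0 (mod 28). Since 0 ≡ 0 (mod 14) and 14 ∣ 28, we get t ≡ 0 (mod 14).

The forward direction fails; the converse holds.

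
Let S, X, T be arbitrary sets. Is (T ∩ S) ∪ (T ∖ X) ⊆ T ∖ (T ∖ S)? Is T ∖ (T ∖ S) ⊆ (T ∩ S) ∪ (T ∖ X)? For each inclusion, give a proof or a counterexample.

(⟸) Let x ∈ T ∖ (T ∖ S). Then either x ∈ S ∩ T and x ∉ X; or x ∈ S ∩ X ∩ T. In each case x ∈ (T ∩ S) ∪ (T ∖ X), so T ∖ (T ∖ S) ⊆ (T ∩ S) ∪ (T ∖ X).

(⟹) This inclusion fails. Take S = ∅, X = ∅, T = {1}; then 1 ∈ (T ∩ S) ∪ (T ∖ X) but 1 ∉ T ∖ (T ∖ S).

The sets are not equal: only the reverse inclusion holds.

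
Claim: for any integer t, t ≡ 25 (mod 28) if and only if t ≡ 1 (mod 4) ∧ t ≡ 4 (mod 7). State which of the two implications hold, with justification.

Both directions hold; the statement is true.

(⟸) If t ≡ 1 (mod 4) and t ≡ 4 (mod 7), then by the Chinese remainder theorem t ≡ 25 (mod 28). This is exactly t ≡ 25 (mod 28).

(⟹) Suppose t ≡ 25 (mod 28); write t = 28j + 25. Since 4 ∣ 28, reducing mod 4 gives t ≡ 25 ≡ 1 (mod 4); since 7 ∣ 28, reducing mod 7 gives t ≡ 25 ≡ 4 (mod 7).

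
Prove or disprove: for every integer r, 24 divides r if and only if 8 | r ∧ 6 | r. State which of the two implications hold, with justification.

The biconditional holds.

[⇒] If 24 ∣ r, write r = 24q. Since 24 = 3·8, r = 8·(3q), so 8 ∣ r; and since 24 = 4·6, r = 6·(4q), so 6 ∣ r.

[⇐] Suppose 8 ∣ r and 6 ∣ r. Any common multiple of 8 and 6 is a multiple of their lcm; here lcm(8, 6) = 8·6/gcd(8, 6) = 48/2 = 24, so 24 ∣ r.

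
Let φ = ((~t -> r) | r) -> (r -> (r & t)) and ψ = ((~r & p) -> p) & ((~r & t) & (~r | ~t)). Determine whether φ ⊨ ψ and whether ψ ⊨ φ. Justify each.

Only the converse holds.

[⇒] This fails. Under p = F, t = F, r = F, the left side is true but the right side is false.

[⇐] Assume the antecedent. If p is true, the antecedent forces (p = T, t = T, r = F), and the consequent holds there. If p is false, the antecedent forces (p = F, t = T, r = F), and the consequent holds there. Either way the consequent holds.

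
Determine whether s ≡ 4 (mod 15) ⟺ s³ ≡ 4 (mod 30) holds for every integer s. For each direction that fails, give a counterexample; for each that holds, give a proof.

(⇒) This fails: take s = 19. Then 19 ≡ 4 (mod 15), but 19³ = 6859 ≡ 19 (mod 30), not 4.

(⇐) Conversely, the residues r modulo 30 with r³ ≡ 4 (mod 30) are exactly {4}, and each is ≡ 4 (mod 15).

Only the reverse direction holds.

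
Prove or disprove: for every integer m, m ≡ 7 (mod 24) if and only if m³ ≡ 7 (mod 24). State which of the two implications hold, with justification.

Both directions hold.

Forward direction. Suppose m ≡ 7 (mod 24). Write m = 24j + 7. Then (24j + 7)³ = 13824j³ + 12096j² + 3528j + 343 = 24(576j³ + 504j² + 147j + 14) + 7, so m³ ≡ 7 (mod 24).

Converse. Suppose m³ ≡ 7 (mod 24). The only residue r in {0, …, 23} with r³ ≡ 7 (mod 24) is r = 7, so m ≡ 7 (mod 24).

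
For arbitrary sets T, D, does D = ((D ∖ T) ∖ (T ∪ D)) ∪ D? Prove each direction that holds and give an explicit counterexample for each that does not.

Both inclusions hold.

(⊆) Let x ∈ D. Then either x ∈ D and x ∉ T; or x ∈ T ∩ D. In each case x ∈ ((D ∖ T) ∖ (T ∪ D)) ∪ D, so D ⊆ ((D ∖ T) ∖ (T ∪ D)) ∪ D.

(⊇) Let x ∈ ((D ∖ T) ∖ (T ∪ D)) ∪ D. Then either x ∈ D and x ∉ T; or x ∈ T ∩ D. In each case x ∈ D, so ((D ∖ T) ∖ (T ∪ D)) ∪ D ⊆ D.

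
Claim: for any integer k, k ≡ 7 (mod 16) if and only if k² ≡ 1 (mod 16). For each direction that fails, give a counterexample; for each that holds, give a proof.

[⇒] Suppose k ≡ 7 (mod 16). Write k = 16j + 7. Then (16j + 7)² = 256j² + 224j + 49 = 16(16j² + 14j + 3) + 1, so k² ≡ 1 (mod 16).

[⇐] This fails: take k = 1. Then 1² = 1 ≡ 1 (mod 16), yet 1 ≡ 1 (mod 16), not 7.

Not equivalent: only (⇒) holds.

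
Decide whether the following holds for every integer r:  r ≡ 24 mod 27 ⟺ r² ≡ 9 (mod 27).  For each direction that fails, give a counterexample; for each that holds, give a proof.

[⇒] Suppose r ≡ 24 mod 27. Write r = 27j + 24. Then (27j + 24)² = 729j² + 1296j + 576 = 27(27j² + 48j + 21) + 9, so r² ≡ 9 (mod 27).

[⇐] This fails: take r = 3. Then 3² = 9 ≡ 9 (mod 27), yet 3 ≡ 3 (mod 27), not 24.

Not equivalent: only (⇒) holds.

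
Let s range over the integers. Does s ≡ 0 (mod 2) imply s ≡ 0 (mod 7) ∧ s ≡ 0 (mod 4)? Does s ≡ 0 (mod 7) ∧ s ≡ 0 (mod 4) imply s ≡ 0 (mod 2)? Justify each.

(⟹) This fails: s = 2 gives 2 ≡ 0 (mod 2) but 2 ≡ 2 (mod 7), so the conjunction on the right does not hold.

(⟸) Conversely, if s ≡ 0 (mod 7) and s ≡ 0 (mod 4), then by the Chinese remainder theorem s ≡ 0 (mod 28). Since 0 ≡ 0 (mod 2) and 2 ∣ 28, we get s ≡ 0 (mod 2).

(⇒) fails; (⇐) holds.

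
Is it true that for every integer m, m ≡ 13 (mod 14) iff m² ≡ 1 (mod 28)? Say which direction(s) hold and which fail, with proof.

Converse. This fails: take m = 1. Then 1² = 1 ≡ 1 (mod 28), yet 1 ≡ 1 (mod 14), not 13.

Forward direction. Suppose m ≡ 13 (mod 14). Working modulo 28, m ∈ {13, 27}; for each such r, r² ≡ 1 (mod 28).

Only the forward direction holds.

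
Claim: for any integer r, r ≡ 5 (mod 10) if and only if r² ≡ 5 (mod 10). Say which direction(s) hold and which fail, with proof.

Equivalent; both directions hold.

(⟹) Suppose r ≡ 5 (mod 10). Write r = 10j + 5. Then (10j + 5)² = 100j² + 100j + 25 = 10(10j² + 10j + 2) + 5, so r² ≡ 5 (mod 10).

(⟸) Conversely, suppose r² ≡ 5 (mod 10). The only residue r in {0, …, 9} with r² ≡ 5 (mod 10) is r = 5, so r ≡ 5 (mod 10).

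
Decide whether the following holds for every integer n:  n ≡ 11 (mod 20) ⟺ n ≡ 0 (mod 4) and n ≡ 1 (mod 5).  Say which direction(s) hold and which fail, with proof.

Both directions fail.

Forward direction. This fails: n = 11 gives 11 ≡ 11 (mod 20) but 11 ≡ 3 (mod 4), so the conjunction on the right does not hold.

Converse. This fails: n = 16 satisfies both congruences on the right (16 ≡ 0 mod 4 and 16 ≡ 1 mod 5) yet 16 ≡ 16 (mod 20), not 11.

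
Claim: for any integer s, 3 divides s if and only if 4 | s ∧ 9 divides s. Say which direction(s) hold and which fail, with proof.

(⟹) This fails: take s = 3. Certainly 3 ∣ 3, but 4 ∤ 3.

(⟸) Suppose 4 ∣ s and 9 ∣ s. Any common multiple of 4 and 9 is a multiple of their lcm; here gcd(4, 9) = 1, so lcm(4, 9) = 4·9 = 36, so 36 ∣ s. Since 3 ∣ 36, it follows that 3 ∣ s.

Not equivalent: only (⇐) holds.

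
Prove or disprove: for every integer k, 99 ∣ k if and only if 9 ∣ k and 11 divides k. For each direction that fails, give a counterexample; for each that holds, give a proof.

(⟹) If 99 ∣ k, write k = 99q. Since 99 = 11·9, k = 9·(11q), so 9 ∣ k; and since 99 = 9·11, k = 11·(9q), so 11 ∣ k.

(⟸) Suppose 9 ∣ k and 11 ∣ k. Any common multiple of 9 and 11 is a multiple of their lcm; here gcd(9, 11) = 1, so lcm(9, 11) = 9·11 = 99, so 99 ∣ k.

Both directions hold; the statement is true.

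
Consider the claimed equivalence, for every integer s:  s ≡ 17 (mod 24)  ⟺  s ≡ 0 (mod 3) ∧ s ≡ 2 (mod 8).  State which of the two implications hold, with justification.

(⟹) This fails: s = 17 gives 17 ≡ 17 (mod 24) but 17 ≡ 2 (mod 3), so the conjunction on the right does not hold.

(⟸) This fails: s = 18 satisfies both congruences on the right (18 ≡ 0 mod 3 and 18 ≡ 2 mod 8) yet 18 ≡ 18 (mod 24), not 17.

Both directions fail.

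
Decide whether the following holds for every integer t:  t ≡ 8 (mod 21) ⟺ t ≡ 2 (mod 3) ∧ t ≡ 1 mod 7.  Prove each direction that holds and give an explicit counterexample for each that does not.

Equivalent; both directions hold.

[⇒] Suppose t ≡ 8 (mod 21); write t = 21j + 8. Since 3 ∣ 21, reducing mod 3 gives t ≡ 8 ≡ 2 (mod 3); since 7 ∣ 21, reducing mod 7 gives t ≡ 8 ≡ 1 (mod 7).

[⇐] Conversely, if t ≡ 2 (mod 3) and t ≡ 1 (mod 7), then by the Chinese remainder theorem t ≡ 8 (mod 21). This is exactly t ≡ 8 (mod 21).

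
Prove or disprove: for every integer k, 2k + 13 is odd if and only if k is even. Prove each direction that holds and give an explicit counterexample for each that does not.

Forward direction. This fails: take k = 1. Then 2k + 13 = 15, which is odd, yet k = 1 is odd, not even.

Converse. Suppose k is even. Since 2 is even, 2k is even for every k, so 2k + 13 has the same parity as 13, which is odd. Hence 2k + 13 is odd.

Only the reverse direction holds.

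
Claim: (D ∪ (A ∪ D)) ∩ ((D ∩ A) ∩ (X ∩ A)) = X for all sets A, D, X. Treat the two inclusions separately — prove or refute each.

(⊆) holds; (⊇) fails.

(⟸) This inclusion fails. Take A = ∅, D = ∅, X = {1}; then 1 ∈ X but 1 ∉ (D ∪ (A ∪ D)) ∩ ((D ∩ A) ∩ (X ∩ A)).

(⟹) Let x ∈ (D ∪ (A ∪ D)) ∩ ((D ∩ A) ∩ (X ∩ A)). Then x ∈ A ∩ D ∩ X, from which x ∈ X.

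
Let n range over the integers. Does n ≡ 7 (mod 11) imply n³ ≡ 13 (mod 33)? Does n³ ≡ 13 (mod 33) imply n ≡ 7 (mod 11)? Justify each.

Only the reverse direction holds.

(→) This fails: take n = 18. Then 18 ≡ 7 (mod 11), but 18³ = 5832 ≡ 24 (mod 33), not 13.

(←) Conversely, the residues r modulo 33 with r³ ≡ 13 (mod 33) are exactly {7}, and each is ≡ 7 (mod 11).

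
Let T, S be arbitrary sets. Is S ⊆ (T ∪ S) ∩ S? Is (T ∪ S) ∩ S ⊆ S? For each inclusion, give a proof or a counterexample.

Both inclusions hold; the sets are equal.

Forward inclusion. Let x ∈ S. Then either x ∈ S and x ∉ T; or x ∈ T ∩ S. In each case x ∈ (T ∪ S) ∩ S, so S ⊆ (T ∪ S) ∩ S.

Reverse inclusion. Let x ∈ (T ∪ S) ∩ S. Then either x ∈ S and x ∉ T; or x ∈ T ∩ S. In each case x ∈ S, so (T ∪ S) ∩ S ⊆ S.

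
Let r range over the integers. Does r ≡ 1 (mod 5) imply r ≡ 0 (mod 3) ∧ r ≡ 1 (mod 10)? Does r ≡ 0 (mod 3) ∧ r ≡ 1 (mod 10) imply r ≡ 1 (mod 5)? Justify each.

(→) This fails: r = 1 gives 1 ≡ 1 (mod 5) but 1 ≡ 1 (mod 3), so the conjunction on the right does not hold.

(←) Conversely, if r ≡ 0 (mod 3) and r ≡ 1 (mod 10), then by the Chinese remainder theorem r ≡ 21 (mod 30). Since 21 ≡ 1 (mod 5) and 5 ∣ 30, we get r ≡ 1 (mod 5).

Not equivalent: only (⇐) holds.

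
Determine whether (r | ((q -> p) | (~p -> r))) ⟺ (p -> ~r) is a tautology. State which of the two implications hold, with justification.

Neither direction holds.

(⟹) This fails. Under r = T, p = T, q = F, the left side is true but the right side is false.

(⟸) This fails. Under r = F, p = F, q = T, the left side is false but the right side is true.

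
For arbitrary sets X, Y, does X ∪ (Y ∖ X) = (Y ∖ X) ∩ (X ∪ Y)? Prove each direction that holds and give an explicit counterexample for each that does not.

(⊆) fails; (⊇) holds.

Forward inclusion. This inclusion fails. Take X = {1}, Y = ∅; then 1 ∈ X ∪ (Y ∖ X) but 1 ∉ (Y ∖ X) ∩ (X ∪ Y).

Reverse inclusion. Let x ∈ (Y ∖ X) ∩ (X ∪ Y). Then x ∈ Y and x ∉ X, from which x ∈ X ∪ (Y ∖ X).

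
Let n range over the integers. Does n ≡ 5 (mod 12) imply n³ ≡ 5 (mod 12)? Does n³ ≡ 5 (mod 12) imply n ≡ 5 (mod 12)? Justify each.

Both directions hold; the statement is true.

(⟹) Suppose n ≡ 5 (mod 12). Write n = 12j + 5. Then (12j + 5)³ = 1728j³ + 2160j² + 900j + 125 = 12(144j³ + 180j² + 75j + 10) + 5, so n³ ≡ 5 (mod 12).

(⟸) For the converse, argue contrapositively. If n ≢ 5 (mod 12), then n is congruent to one of 0, 1, 2, 3, 4, 6, 7, 8, 9, 10, 11 modulo 12, and these give n³ ≡ 0, 1, 8, 3, 4, 0, 7, 8, 9, 4, 11 respectively — never 5.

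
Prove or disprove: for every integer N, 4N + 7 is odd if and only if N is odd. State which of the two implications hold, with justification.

[⇐] Suppose N is odd. Since 4 is even, 4N is even for every N, so 4N + 7 has the same parity as 7, which is odd. Hence 4N + 7 is odd.

[⇒] This fails: take N = 2. Then 4N + 7 = 15, which is odd, yet N = 2 is even, not odd.

Only the reverse direction holds.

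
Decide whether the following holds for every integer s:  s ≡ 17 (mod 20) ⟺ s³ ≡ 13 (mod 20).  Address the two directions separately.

[⇐] Suppose s³ ≡ 13 (mod 20). The only residue r in {0, …, 19} with r³ ≡ 13 (mod 20) is r = 17, so s ≡ 17 (mod 20).

[⇒] Suppose s ≡ 17 (mod 20). Write s = 20j + 17. Then (20j + 17)³ = 8000j³ + 20400j² + 17340j + 4913 = 20(400j³ + 1020j² + 867j + 245) + 13, so s³ ≡ 13 (mod 20).

The biconditional holds.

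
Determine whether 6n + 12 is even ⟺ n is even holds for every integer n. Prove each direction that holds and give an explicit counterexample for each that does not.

(⇒) This fails: take n = 3. Then 6n + 12 = 30, which is even, yet n = 3 is odd, not even.

(⇐) Suppose n is even. Since 6 is even, 6n is even for every n, so 6n + 12 has the same parity as 12, which is even. Hence 6n + 12 is even.

Only the converse holds.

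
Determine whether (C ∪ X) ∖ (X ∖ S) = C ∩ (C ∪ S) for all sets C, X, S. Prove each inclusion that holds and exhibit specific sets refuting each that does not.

Both inclusions fail.

(⊆) This inclusion fails. Take C = ∅, X = {1}, S = {1}; then 1 ∈ (C ∪ X) ∖ (X ∖ S) but 1 ∉ C ∩ (C ∪ S).

(⊇) This inclusion fails. Take C = {1}, X = {1}, S = ∅; then 1 ∈ C ∩ (C ∪ S) but 1 ∉ (C ∪ X) ∖ (X ∖ S).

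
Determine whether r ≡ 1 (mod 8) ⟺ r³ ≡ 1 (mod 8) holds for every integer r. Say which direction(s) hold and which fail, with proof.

The biconditional holds.

[⇒] Suppose r ≡ 1 (mod 8). Write r = 8j + 1. Then (8j + 1)³ = 512j³ + 192j² + 24j + 1 = 8(64j³ + 24j² + 3j) + 1, so r³ ≡ 1 (mod 8).

[⇐] Conversely, suppose r³ ≡ 1 (mod 8). The only residue r in {0, …, 7} with r³ ≡ 1 (mod 8) is r = 1, so r ≡ 1 (mod 8).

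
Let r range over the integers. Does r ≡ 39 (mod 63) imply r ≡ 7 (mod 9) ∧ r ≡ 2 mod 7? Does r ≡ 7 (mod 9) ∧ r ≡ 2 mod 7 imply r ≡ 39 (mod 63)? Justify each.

[⇒] This fails: r = 39 gives 39 ≡ 39 (mod 63) but 39 ≡ 3 (mod 9), so the conjunction on the right does not hold.

[⇐] This fails: r = 16 satisfies both congruences on the right (16 ≡ 7 mod 9 and 16 ≡ 2 mod 7) yet 16 ≡ 16 (mod 63), not 39.

Neither implication holds.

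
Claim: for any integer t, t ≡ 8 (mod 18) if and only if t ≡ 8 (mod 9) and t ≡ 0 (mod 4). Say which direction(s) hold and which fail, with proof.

(⟹) This fails: t = 26 gives 26 ≡ 8 (mod 18) but 26 ≡ 2 (mod 4), so the conjunction on the right does not hold.

(⟸) Conversely, if t ≡ 8 (mod 9) and t ≡ 0 (mod 4), then by the Chinese remainder theorem t ≡ 8 (mod 36). Since 8 ≡ 8 (mod 18) and 18 ∣ 36, we get t ≡ 8 (mod 18).

Only the converse holds.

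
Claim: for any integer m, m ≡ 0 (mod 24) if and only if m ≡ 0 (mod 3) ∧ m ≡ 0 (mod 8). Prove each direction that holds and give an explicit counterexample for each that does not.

Equivalent; both directions hold.

(⟹) Suppose m ≡ 0 (mod 24); write m = 24j + 0. Since 3 ∣ 24, reducing mod 3 gives m ≡ 0 (mod 3); since 8 ∣ 24, reducing mod 8 gives m ≡ 0 (mod 8).

(⟸) Conversely, if m ≡ 0 (mod 3) and m ≡ 0 (mod 8), then by the Chinese remainder theorem m ≡ 0 (mod 24). This is exactly m ≡ 0 (mod 24).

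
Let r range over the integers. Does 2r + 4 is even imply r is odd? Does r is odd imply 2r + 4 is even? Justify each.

[⇒] This fails: take r = 6. Then 2r + 4 = 16, which is even, yet r = 6 is even, not odd.

[⇐] Suppose r is odd. Since 2 is even, 2r is even for every r, so 2r + 4 has the same parity as 4, which is even. Hence 2r + 4 is even.

Not equivalent: only (⇐) holds.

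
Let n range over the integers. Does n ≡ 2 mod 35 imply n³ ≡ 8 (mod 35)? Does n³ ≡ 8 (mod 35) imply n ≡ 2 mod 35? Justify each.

Only the forward direction holds.

[⇒] Suppose n ≡ 2 mod 35. Write n = 35j + 2. Then (35j + 2)³ = 42875j³ + 7350j² + 420j + 8 = 35(1225j³ + 210j² + 12j) + 8, so n³ ≡ 8 (mod 35).

[⇐] This fails: take n = 22. Then 22³ = 10648 ≡ 8 (mod 35), yet 22 ≡ 22 (mod 35), not 2.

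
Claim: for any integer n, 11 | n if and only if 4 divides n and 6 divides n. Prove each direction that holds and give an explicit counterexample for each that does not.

Neither implication holds.

Forward direction. This fails: take n = 11. Certainly 11 ∣ 11, but 4 ∤ 11.

Converse. This fails: take n = 12. Both 4 ∣ 12 and 6 ∣ 12, yet 12 is not a multiple of 11 (since 12 = 1·11 + 1), so 11 ∤ 12.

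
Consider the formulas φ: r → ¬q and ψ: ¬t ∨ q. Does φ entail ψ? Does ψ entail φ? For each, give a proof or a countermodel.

(⟹) This fails. Under r = F, t = T, q = F, the left side is true but the right side is false.

(⟸) This fails. Under r = T, t = F, q = T, the left side is false but the right side is true.

(⇒) fails and (⇐) fails.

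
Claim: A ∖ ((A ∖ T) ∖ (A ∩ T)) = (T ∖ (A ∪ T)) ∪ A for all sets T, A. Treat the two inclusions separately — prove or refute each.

The sets are not equal: only the forward inclusion holds.

(⟸) This inclusion fails. Take T = ∅, A = {1}; then 1 ∈ (T ∖ (A ∪ T)) ∪ A but 1 ∉ A ∖ ((A ∖ T) ∖ (A ∩ T)).

(⟹) Let x ∈ A ∖ ((A ∖ T) ∖ (A ∩ T)). Then x ∈ T ∩ A, from which x ∈ (T ∖ (A ∪ T)) ∪ A.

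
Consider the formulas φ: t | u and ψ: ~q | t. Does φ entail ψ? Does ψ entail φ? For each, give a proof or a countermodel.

Neither direction holds.

(→) This fails. Under q = T, t = F, u = T, the left side is true but the right side is false.

(←) This fails. Under q = F, t = F, u = F, the left side is false but the right side is true.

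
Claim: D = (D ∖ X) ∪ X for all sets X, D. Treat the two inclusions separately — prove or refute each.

Only the forward inclusion holds.

(⊆) Let x ∈ D. Then either x ∈ D and x ∉ X; or x ∈ X ∩ D. In each case x ∈ (D ∖ X) ∪ X, so D ⊆ (D ∖ X) ∪ X.

(⊇) This inclusion fails. Take X = {1}, D = ∅; then 1 ∈ (D ∖ X) ∪ X but 1 ∉ D.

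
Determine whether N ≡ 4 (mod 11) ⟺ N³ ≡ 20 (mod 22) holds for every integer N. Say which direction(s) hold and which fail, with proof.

Only the converse holds.

(→) This fails: take N = 15. Then 15 ≡ 4 (mod 11), but 15³ = 3375 ≡ 9 (mod 22), not 20.

(←) Conversely, the residues r modulo 22 with r³ ≡ 20 (mod 22) are exactly {4}, and each is ≡ 4 (mod 11).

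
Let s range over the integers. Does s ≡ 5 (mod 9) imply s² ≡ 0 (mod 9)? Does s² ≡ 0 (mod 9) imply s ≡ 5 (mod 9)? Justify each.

(⇒) fails and (⇐) fails.

[⇒] This fails: take s = 5. Then 5 ≡ 5 (mod 9), but 5² = 25 ≡ 7 (mod 9), not 0.

[⇐] This fails: take s = 0. Then 0² = 0 ≡ 0 (mod 9), yet 0 ≡ 0 (mod 9), not 5.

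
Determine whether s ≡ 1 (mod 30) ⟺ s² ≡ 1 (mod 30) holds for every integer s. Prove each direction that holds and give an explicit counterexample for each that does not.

(⇒) holds; (⇐) fails.

[⇒] Suppose s ≡ 1 (mod 30). Write s = 30j + 1. Then (30j + 1)² = 900j² + 60j + 1 = 30(30j² + 2j) + 1, so s² ≡ 1 (mod 30).

[⇐] This fails: take s = 11. Then 11² = 121 ≡ 1 (mod 30), yet 11 ≡ 11 (mod 30), not 1.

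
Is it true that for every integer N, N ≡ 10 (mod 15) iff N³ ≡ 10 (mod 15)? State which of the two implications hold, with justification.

Forward direction. Suppose N ≡ 10 (mod 15). Write N = 15j + 10. Then (15j + 10)³ = 3375j³ + 6750j² + 4500j + 1000 = 15(225j³ + 450j² + 300j + 66) + 10, so N³ ≡ 10 (mod 15).

Converse. Suppose N³ ≡ 10 (mod 15). The only residue r in {0, …, 14} with r³ ≡ 10 (mod 15) is r = 10, so N ≡ 10 (mod 15).

The biconditional holds.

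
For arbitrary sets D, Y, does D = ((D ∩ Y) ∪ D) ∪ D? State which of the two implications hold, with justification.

Both inclusions hold.

(⟸) Let x ∈ ((D ∩ Y) ∪ D) ∪ D. Then either x ∈ D and x ∉ Y; or x ∈ D ∩ Y. In each case x ∈ D, so ((D ∩ Y) ∪ D) ∪ D ⊆ D.

(⟹) Let x ∈ D. Then either x ∈ D and x ∉ Y; or x ∈ D ∩ Y. In each case x ∈ ((D ∩ Y) ∪ D) ∪ D, so D ⊆ ((D ∩ Y) ∪ D) ∪ D.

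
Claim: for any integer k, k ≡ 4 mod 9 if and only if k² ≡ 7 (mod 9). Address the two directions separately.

Converse. This fails: take k = 5. Then 5² = 25 ≡ 7 (mod 9), yet 5 ≡ 5 (mod 9), not 4.

Forward direction. Suppose k ≡ 4 mod 9. Write k = 9j + 4. Then (9j + 4)² = 81j² + 72j + 16 = 9(9j² + 8j + 1) + 7, so k² ≡ 7 (mod 9).

(⇒) holds; (⇐) fails.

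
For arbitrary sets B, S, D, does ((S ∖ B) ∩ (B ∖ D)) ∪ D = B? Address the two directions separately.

Forward inclusion. This inclusion fails. Take B = ∅, S = ∅, D = {1}; then 1 ∈ ((S ∖ B) ∩ (B ∖ D)) ∪ D but 1 ∉ B.

Reverse inclusion. This inclusion fails. Take B = {1}, S = ∅, D = ∅; then 1 ∈ B but 1 ∉ ((S ∖ B) ∩ (B ∖ D)) ∪ D.

Both inclusions fail.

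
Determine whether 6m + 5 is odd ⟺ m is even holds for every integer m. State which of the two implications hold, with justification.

Not equivalent: only (⇐) holds.

(⇐) Suppose m is even. Since 6 is even, 6m is even for every m, so 6m + 5 has the same parity as 5, which is odd. Hence 6m + 5 is odd.

(⇒) This fails: take m = 3. Then 6m + 5 = 23, which is odd, yet m = 3 is odd, not even.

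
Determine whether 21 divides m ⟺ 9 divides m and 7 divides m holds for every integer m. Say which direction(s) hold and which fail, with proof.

Forward direction. This fails: take m = 21. Certainly 21 ∣ 21, but 9 ∤ 21.

Converse. Suppose 9 ∣ m and 7 ∣ m. Any common multiple of 9 and 7 is a multiple of their lcm; here gcd(9, 7) = 1, so lcm(9, 7) = 9·7 = 63, so 63 ∣ m. Since 21 ∣ 63, it follows that 21 ∣ m.

Only the reverse direction holds.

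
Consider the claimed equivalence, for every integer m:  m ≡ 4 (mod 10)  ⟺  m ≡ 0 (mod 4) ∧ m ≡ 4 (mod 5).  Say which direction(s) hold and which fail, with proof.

Only the converse holds.

[⇒] This fails: m = 14 gives 14 ≡ 4 (mod 10) but 14 ≡ 2 (mod 4), so the conjunction on the right does not hold.

[⇐] Conversely, if m ≡ 0 (mod 4) and m ≡ 4 (mod 5), then by the Chinese remainder theorem m ≡ 4 (mod 20). Since 4 ≡ 4 (mod 10) and 10 ∣ 20, we get m ≡ 4 (mod 10).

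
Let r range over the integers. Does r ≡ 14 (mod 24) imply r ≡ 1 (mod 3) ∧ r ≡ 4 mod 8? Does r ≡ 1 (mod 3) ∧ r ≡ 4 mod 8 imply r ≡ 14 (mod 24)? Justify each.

(⇒) This fails: r = 14 gives 14 ≡ 14 (mod 24) but 14 ≡ 2 (mod 3), so the conjunction on the right does not hold.

(⇐) This fails: r = 4 satisfies both congruences on the right (4 ≡ 1 mod 3 and 4 ≡ 4 mod 8) yet 4 ≡ 4 (mod 24), not 14.

Neither implication holds.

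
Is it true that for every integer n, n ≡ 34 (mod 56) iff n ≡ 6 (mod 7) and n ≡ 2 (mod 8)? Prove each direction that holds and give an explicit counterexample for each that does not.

The biconditional holds.

(→) Suppose n ≡ 34 (mod 56); write n = 56j + 34. Since 7 ∣ 56, reducing mod 7 gives n ≡ 34 ≡ 6 (mod 7); since 8 ∣ 56, reducing mod 8 gives n ≡ 34 ≡ 2 (mod 8).

(←) Conversely, if n ≡ 6 (mod 7) and n ≡ 2 (mod 8), then by the Chinese remainder theorem n ≡ 34 (mod 56). This is exactly n ≡ 34 (mod 56).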